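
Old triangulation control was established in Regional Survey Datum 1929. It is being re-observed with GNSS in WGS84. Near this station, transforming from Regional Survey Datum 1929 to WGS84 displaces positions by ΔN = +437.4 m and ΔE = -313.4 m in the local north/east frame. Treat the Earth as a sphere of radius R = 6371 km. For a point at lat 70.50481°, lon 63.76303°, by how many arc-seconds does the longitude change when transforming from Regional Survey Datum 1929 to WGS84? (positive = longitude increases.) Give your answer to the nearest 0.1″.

At latitude 70.50481°, cos φ = 0.333728.
One radian of longitude at latitude φ spans R cos φ, so Δλ = ΔE / (R cos φ) = -313.4 / (6371000 × 0.333728) = -1.4740e-04 rad = -30.404″.

Δλ = -30.4″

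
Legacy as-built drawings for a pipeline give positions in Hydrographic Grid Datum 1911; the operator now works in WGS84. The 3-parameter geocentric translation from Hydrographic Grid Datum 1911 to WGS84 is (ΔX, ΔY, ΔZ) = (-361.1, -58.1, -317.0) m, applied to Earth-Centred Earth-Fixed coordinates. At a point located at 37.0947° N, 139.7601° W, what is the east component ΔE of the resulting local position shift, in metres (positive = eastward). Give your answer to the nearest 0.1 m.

At φ = 37.0947°, λ = -139.7601°: sin φ = 0.603134, cos φ = 0.797640, sin λ = -0.645989, cos λ = -0.763346.
ΔE = −sin λ·ΔX + cos λ·ΔY = −(-0.645989)·(-361.1) + (-0.763346)·(-58.1) = -188.92 m.

ΔE = -188.9 m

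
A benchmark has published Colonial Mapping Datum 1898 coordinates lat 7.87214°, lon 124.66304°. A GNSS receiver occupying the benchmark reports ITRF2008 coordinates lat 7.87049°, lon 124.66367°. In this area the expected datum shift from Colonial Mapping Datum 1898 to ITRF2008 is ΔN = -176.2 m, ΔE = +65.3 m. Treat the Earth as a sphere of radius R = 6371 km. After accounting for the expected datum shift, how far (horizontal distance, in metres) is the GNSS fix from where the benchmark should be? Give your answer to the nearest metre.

Observed coordinate differences: Δφ = -0.00165°, Δλ = +0.00063°.
Converting to metres (1° lat = 111195 m, cos φ = 0.990576): observed ΔN = -183.5 m, observed ΔE = 69.4 m.
Subtracting the expected shift leaves a residual of -183.5 − (-176.2) = -7.3 m north and 69.4 − (65.3) = 4.1 m east.
Residual distance = √((-7.3)² + 4.1²) = 8.3 m.

8 m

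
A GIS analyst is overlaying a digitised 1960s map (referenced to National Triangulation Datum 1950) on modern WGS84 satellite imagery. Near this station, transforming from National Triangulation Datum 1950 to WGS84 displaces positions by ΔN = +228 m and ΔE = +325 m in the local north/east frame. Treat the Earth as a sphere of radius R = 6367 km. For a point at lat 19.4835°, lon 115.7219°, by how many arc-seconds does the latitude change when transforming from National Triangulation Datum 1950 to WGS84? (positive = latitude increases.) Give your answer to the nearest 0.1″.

On a sphere of radius R, 1 rad of latitude = R, so Δφ = ΔN / R = 228.0 / 6367000 = 3.5810e-05 rad = 7.386″.

Δφ = 7.4″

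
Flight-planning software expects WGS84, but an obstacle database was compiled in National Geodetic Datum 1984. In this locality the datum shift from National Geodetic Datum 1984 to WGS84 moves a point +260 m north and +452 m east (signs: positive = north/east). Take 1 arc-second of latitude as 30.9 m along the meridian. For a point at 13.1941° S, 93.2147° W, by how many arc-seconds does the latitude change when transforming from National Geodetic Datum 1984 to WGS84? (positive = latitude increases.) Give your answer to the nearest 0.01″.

Δφ = 8.41″

1″ of latitude = 30.90 m, so Δφ = 260.0 / 30.90 = 8.414″.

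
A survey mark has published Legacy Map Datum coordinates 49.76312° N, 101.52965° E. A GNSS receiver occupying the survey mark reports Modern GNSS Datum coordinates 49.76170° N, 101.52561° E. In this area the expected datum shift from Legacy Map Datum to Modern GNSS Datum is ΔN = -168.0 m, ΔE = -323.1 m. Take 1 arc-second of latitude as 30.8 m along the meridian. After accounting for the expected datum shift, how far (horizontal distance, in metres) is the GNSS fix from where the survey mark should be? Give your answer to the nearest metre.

Observed coordinate differences: Δφ = -0.00142°, Δλ = -0.00404°.
Converting to metres (1° lat = 110880 m, cos φ = 0.645949): observed ΔN = -157.4 m, observed ΔE = -289.4 m.
Subtracting the expected shift leaves a residual of -157.4 − (-168.0) = 10.6 m north and -289.4 − (-323.1) = 33.7 m east.
Residual distance = √(10.6² + 33.7²) = 35.4 m.

35 m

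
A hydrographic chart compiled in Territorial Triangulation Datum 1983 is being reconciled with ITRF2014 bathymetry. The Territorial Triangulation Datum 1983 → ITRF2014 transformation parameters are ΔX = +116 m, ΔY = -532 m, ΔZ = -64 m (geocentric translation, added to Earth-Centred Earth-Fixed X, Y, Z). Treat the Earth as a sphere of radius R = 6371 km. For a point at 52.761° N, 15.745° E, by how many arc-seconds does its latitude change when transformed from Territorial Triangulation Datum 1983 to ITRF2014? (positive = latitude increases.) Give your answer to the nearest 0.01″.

Δφ = -0.41″

sin φ = 0.796118, cos φ = 0.605141, sin λ = 0.271356, cos λ = 0.962479.
North component: ΔN = −sin φ cos λ·ΔX − sin φ sin λ·ΔY + cos φ·ΔZ = −(0.796118)(0.962479)(116) − (0.796118)(0.271356)(-532) + (0.605141)(-64) = -12.68 m.
1° of latitude spans πR/180 = 111195 m, so Δφ = -12.68 / 111195 × 3600 = -0.411″.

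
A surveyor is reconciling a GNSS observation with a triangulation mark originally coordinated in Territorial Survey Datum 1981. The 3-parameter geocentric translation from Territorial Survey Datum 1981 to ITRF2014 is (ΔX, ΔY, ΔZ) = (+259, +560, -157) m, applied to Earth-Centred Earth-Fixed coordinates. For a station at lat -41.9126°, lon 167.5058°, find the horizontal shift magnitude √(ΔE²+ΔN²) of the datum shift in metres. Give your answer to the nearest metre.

637 m

The local east axis at (φ, λ) is (−sin λ, cos λ, 0), so ΔE = −sin(167.5058°)·259 + cos(167.5058°)·560 = -602.77 m.
The local north axis is (−sin φ cos λ, −sin φ sin λ, cos φ), giving ΔN = -168.914 + 80.928 − 116.834 = -204.82 m.
Horizontal magnitude = √(ΔE² + ΔN²) = √((-602.77)² + (-204.82)²) = 636.62 m.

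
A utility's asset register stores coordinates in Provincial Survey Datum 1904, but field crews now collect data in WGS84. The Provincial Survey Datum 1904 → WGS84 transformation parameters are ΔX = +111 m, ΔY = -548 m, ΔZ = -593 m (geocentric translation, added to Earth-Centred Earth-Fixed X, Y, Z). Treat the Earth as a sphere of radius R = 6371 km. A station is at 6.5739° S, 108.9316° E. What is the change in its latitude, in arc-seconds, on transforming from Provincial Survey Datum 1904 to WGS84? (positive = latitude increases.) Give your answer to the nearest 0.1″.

Δφ = -21.1″

sin φ = -0.114485, cos φ = 0.993425, sin λ = 0.945907, cos λ = -0.324439.
North component: ΔN = −sin φ cos λ·ΔX − sin φ sin λ·ΔY + cos φ·ΔZ = −(-0.114485)(-0.324439)(111) − (-0.114485)(0.945907)(-548) + (0.993425)(-593) = -652.57 m.
1° of latitude spans πR/180 = 111195 m, so Δφ = -652.57 / 111195 × 3600 = -21.127″.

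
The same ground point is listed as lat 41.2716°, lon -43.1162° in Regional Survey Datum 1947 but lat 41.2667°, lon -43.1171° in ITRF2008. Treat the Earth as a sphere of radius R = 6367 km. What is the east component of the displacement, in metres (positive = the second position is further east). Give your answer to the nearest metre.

ΔE = -75 m

Δφ = 41.2667° − 41.2716° = -0.0049°; Δλ = -43.1171° − -43.1162° = -0.0009°.
1° along a meridian = πR/180 = 111125 m.
ΔN = Δφ × 111125 = -544.5 m; ΔE = Δλ × 111125 × cos(41.2716°) = -0.0009 × 111125 × 0.751591 = -75.2 m.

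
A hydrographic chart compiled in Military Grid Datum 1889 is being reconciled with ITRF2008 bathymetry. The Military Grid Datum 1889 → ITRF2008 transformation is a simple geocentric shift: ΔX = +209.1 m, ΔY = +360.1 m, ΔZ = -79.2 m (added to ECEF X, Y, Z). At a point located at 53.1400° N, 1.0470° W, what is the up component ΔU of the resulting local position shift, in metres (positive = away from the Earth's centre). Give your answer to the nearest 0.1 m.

At φ = 53.1400°, λ = -1.0470°: sin φ = 0.800104, cos φ = 0.599862, sin λ = -0.018273, cos λ = 0.999833.
ΔU = cos φ cos λ·ΔX + cos φ sin λ·ΔY + sin φ·ΔZ = (0.599862)(0.999833)(209.1) + (0.599862)(-0.018273)(360.1) + (0.800104)(-79.2) = 58.09 m.

ΔU = 58.1 m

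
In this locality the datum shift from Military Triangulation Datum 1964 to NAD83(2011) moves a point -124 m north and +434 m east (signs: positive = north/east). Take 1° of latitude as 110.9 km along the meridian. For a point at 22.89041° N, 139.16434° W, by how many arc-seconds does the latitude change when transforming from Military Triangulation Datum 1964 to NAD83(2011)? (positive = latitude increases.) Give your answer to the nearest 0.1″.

Δφ = -4.0″

1° of latitude = 110.9 km, so Δφ = -124.0 / 110900 = -0.0011181° = -4.025″.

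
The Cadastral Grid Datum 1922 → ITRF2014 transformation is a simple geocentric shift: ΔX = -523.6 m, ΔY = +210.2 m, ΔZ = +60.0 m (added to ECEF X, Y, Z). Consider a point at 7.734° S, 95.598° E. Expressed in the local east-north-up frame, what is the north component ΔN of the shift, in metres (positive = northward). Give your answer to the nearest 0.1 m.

ΔN = 94.5 m

At φ = -7.734°, λ = 95.598°: sin φ = -0.134574, cos φ = 0.990904, sin λ = 0.995231, cos λ = -0.097548.
ΔN = −sin φ cos λ·ΔX − sin φ sin λ·ΔY + cos φ·ΔZ = −(-0.134574)(-0.097548)(-523.6) − (-0.134574)(0.995231)(210.2) + (0.990904)(60.0) = 94.48 m.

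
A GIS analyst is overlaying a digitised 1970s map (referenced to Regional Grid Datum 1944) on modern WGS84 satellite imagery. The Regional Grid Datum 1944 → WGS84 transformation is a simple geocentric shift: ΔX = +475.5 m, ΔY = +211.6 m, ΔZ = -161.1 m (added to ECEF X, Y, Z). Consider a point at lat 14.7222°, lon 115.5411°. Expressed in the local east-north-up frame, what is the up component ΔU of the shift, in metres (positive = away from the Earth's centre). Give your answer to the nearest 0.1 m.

ΔU = -54.6 m

The local up (radial) axis is (cos φ cos λ, cos φ sin λ, sin φ), giving ΔU = -198.285 + 184.654 − 40.941 = -54.57 m.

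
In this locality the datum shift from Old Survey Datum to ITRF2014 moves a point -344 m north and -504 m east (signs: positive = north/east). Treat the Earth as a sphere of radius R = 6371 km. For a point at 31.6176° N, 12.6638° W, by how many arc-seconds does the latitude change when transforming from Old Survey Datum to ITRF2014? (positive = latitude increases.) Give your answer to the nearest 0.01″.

Δφ = -11.14″

On a sphere of radius R, 1 rad of latitude = R, so Δφ = ΔN / R = -344.0 / 6371000 = -5.3995e-05 rad = -11.137″.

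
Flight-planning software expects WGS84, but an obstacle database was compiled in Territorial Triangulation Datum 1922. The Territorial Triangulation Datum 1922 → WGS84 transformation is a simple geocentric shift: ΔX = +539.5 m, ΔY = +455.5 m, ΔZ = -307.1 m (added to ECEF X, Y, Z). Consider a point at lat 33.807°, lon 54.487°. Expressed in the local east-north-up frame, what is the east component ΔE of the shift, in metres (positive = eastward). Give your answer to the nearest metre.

ΔE = -175 m

At φ = 33.807°, λ = 54.487°: sin φ = 0.556397, cos φ = 0.830916, sin λ = 0.813984, cos λ = 0.580888.
ΔE = −sin λ·ΔX + cos λ·ΔY = −(0.813984)·(539.5) + (0.580888)·(455.5) = -174.55 m.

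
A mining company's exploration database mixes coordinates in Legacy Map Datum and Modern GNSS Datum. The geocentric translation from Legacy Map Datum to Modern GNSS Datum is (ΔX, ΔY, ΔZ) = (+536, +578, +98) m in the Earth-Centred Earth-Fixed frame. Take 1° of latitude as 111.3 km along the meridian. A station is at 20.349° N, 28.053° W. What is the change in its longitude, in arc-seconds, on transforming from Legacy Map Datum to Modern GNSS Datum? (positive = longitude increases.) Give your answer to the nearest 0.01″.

sin φ = 0.347738, cos φ = 0.937592, sin λ = -0.470288, cos λ = 0.882513.
East component: ΔE = −sin λ·ΔX + cos λ·ΔY = −(-0.470288)(536) + (0.882513)(578) = 762.17 m.
1° of latitude spans 111300 m; at latitude φ, 1° of longitude spans that × cos φ = 104354.0 m, so Δλ = 762.17 / 104354.0 × 3600 = 26.293″.

Δλ = 26.29″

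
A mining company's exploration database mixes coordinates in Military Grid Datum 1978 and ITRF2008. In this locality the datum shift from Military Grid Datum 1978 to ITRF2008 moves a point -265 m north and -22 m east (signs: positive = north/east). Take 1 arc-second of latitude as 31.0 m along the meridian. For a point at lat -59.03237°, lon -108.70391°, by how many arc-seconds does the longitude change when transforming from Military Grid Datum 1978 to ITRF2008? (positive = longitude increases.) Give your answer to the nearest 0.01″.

At latitude -59.03237°, cos φ = 0.514554.
1″ of longitude at this latitude = 31.00 × cos φ = 15.9512 m, so Δλ = -22.0 / 15.9512 = -1.379″.

Δλ = -1.38″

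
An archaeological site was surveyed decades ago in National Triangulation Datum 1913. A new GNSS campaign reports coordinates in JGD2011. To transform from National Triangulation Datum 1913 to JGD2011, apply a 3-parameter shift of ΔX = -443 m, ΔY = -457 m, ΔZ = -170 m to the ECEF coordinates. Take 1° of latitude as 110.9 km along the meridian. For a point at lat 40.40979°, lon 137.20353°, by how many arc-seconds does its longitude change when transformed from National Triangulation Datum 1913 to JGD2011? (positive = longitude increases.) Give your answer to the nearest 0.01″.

sin φ = 0.648250, cos φ = 0.761428, sin λ = 0.679396, cos λ = -0.733772.
East component: ΔE = −sin λ·ΔX + cos λ·ΔY = −(0.679396)(-443) + (-0.733772)(-457) = 636.31 m.
1° of latitude spans 110900 m; at latitude φ, 1° of longitude spans that × cos φ = 84442.3 m, so Δλ = 636.31 / 84442.3 × 3600 = 27.127″.

Δλ = 27.13″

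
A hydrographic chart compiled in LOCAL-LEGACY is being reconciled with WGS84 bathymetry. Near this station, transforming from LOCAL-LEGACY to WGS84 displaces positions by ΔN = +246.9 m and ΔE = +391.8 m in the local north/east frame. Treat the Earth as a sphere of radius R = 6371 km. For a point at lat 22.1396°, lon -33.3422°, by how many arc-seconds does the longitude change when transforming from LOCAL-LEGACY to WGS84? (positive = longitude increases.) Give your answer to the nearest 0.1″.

At latitude 22.1396°, cos φ = 0.926268.
One radian of longitude at latitude φ spans R cos φ, so Δλ = ΔE / (R cos φ) = 391.8 / (6371000 × 0.926268) = 6.6393e-05 rad = 13.694″.

Δλ = 13.7″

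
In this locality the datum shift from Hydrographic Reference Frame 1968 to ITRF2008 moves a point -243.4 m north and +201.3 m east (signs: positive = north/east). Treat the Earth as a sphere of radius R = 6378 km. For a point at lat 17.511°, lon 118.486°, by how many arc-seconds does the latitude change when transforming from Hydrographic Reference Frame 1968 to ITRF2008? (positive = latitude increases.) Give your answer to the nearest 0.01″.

On a sphere of radius R, 1 rad of latitude = R, so Δφ = ΔN / R = -243.4 / 6378000 = -3.8162e-05 rad = -7.872″.

Δφ = -7.87″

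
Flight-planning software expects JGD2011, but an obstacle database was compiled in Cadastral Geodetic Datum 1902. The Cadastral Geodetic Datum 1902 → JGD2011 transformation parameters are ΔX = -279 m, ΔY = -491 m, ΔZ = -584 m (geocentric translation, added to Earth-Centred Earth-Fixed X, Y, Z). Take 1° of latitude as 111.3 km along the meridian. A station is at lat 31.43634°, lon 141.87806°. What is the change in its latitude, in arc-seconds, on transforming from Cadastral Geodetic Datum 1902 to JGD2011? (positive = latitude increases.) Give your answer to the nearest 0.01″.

Δφ = -14.71″

sin φ = 0.521551, cos φ = 0.853220, sin λ = 0.617337, cos λ = -0.786699.
North component: ΔN = −sin φ cos λ·ΔX − sin φ sin λ·ΔY + cos φ·ΔZ = −(0.521551)(-0.786699)(-279) − (0.521551)(0.617337)(-491) + (0.853220)(-584) = -454.67 m.
1° of latitude spans 111300 m, so Δφ = -454.67 / 111300 × 3600 = -14.706″.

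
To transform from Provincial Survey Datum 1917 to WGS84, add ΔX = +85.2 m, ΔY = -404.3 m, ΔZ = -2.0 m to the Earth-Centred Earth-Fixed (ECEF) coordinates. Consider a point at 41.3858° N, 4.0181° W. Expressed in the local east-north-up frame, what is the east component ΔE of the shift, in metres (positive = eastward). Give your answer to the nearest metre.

At φ = 41.3858°, λ = -4.0181°: sin φ = 0.661126, cos φ = 0.750275, sin λ = -0.070072, cos λ = 0.997542.
ΔE = −sin λ·ΔX + cos λ·ΔY = −(-0.070072)·(85.2) + (0.997542)·(-404.3) = -397.34 m.

ΔE = -397 m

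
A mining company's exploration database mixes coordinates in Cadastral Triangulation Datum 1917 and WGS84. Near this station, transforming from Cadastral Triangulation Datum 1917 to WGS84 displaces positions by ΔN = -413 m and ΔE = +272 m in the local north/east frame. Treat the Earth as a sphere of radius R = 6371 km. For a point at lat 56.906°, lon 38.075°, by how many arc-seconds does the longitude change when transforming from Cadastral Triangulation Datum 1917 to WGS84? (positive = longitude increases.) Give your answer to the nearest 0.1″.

At latitude 56.906°, cos φ = 0.546014.
One radian of longitude at latitude φ spans R cos φ, so Δλ = ΔE / (R cos φ) = 272.0 / (6371000 × 0.546014) = 7.8191e-05 rad = 16.128″.

Δλ = 16.1″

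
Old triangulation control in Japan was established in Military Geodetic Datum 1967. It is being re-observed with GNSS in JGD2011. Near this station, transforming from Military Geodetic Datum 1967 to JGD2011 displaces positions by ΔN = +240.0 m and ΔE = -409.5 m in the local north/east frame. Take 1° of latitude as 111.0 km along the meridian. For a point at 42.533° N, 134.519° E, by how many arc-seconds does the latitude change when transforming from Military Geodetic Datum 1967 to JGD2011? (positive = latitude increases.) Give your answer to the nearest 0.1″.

1° of latitude = 111.0 km, so Δφ = 240.0 / 111000 = 0.0021622° = 7.784″.

Δφ = 7.8″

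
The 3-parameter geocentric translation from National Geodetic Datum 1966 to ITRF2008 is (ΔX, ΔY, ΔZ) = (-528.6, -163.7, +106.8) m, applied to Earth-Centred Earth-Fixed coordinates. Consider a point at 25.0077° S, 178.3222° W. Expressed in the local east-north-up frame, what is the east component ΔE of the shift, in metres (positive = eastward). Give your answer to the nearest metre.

ΔE = 148 m

The local east axis at (φ, λ) is (−sin λ, cos λ, 0), so ΔE = −sin(-178.3222°)·(-528.6) + cos(-178.3222°)·(-163.7) = 148.15 m.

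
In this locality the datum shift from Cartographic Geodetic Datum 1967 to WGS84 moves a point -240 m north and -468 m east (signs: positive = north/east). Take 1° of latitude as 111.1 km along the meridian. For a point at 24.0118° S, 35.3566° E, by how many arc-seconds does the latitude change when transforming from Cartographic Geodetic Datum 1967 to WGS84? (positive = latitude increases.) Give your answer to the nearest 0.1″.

Δφ = -7.8″

1° of latitude = 111.1 km, so Δφ = -240.0 / 111100 = -0.0021602° = -7.777″.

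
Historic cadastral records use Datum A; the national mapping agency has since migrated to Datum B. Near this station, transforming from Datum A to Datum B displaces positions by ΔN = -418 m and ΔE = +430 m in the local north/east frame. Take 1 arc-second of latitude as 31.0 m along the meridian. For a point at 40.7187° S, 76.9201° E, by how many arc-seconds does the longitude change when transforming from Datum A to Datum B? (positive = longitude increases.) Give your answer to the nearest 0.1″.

Δλ = 18.3″

At latitude -40.7187°, cos φ = 0.757921.
1″ of longitude at this latitude = 31.00 × cos φ = 23.4956 m, so Δλ = 430.0 / 23.4956 = 18.301″.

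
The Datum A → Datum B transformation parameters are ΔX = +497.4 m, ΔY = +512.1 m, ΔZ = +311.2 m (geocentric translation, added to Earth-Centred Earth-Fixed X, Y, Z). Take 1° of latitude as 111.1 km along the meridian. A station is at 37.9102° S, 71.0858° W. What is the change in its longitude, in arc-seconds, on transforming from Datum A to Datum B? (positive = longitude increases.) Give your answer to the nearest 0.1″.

Δλ = 26.1″

sin φ = -0.614426, cos φ = 0.788975, sin λ = -0.946005, cos λ = 0.324152.
East component: ΔE = −sin λ·ΔX + cos λ·ΔY = −(-0.946005)(497.4) + (0.324152)(512.1) = 636.54 m.
1° of latitude spans 111100 m; at latitude φ, 1° of longitude spans that × cos φ = 87655.1 m, so Δλ = 636.54 / 87655.1 × 3600 = 26.143″.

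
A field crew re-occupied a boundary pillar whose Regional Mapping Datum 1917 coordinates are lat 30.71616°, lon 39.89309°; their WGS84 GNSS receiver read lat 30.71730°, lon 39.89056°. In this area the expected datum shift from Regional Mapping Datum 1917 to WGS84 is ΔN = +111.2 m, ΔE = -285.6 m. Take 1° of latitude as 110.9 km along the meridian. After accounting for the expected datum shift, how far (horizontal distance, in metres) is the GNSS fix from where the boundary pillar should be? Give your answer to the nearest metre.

Observed coordinate differences: Δφ = +0.00114°, Δλ = -0.00253°.
Converting to metres (1° lat = 110900 m, cos φ = 0.859708): observed ΔN = 126.4 m, observed ΔE = -241.2 m.
Subtracting the expected shift leaves a residual of 126.4 − (111.2) = 15.2 m north and -241.2 − (-285.6) = 44.4 m east.
Residual distance = √(15.2² + 44.4²) = 46.9 m.

47 m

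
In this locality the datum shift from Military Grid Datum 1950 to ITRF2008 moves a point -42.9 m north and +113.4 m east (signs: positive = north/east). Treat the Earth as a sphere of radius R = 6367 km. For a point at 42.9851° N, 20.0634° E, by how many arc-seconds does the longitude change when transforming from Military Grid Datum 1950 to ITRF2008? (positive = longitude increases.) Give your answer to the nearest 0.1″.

Δλ = 5.0″

At latitude 42.9851°, cos φ = 0.731531.
One radian of longitude at latitude φ spans R cos φ, so Δλ = ΔE / (R cos φ) = 113.4 / (6367000 × 0.731531) = 2.4347e-05 rad = 5.022″.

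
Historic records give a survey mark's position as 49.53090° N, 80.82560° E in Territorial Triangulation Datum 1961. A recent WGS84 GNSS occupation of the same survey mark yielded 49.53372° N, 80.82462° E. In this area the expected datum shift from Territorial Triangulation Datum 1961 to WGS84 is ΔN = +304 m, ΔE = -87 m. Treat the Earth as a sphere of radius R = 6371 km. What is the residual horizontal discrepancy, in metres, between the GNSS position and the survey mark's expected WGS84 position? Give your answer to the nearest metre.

Observed coordinate differences: Δφ = +0.00282°, Δλ = -0.00098°.
Converting to metres (1° lat = 111195 m, cos φ = 0.649038): observed ΔN = 313.6 m, observed ΔE = -70.7 m.
Subtracting the expected shift leaves a residual of 313.6 − (304) = 9.6 m north and -70.7 − (-87) = 16.3 m east.
Residual distance = √(9.6² + 16.3²) = 18.9 m.

19 m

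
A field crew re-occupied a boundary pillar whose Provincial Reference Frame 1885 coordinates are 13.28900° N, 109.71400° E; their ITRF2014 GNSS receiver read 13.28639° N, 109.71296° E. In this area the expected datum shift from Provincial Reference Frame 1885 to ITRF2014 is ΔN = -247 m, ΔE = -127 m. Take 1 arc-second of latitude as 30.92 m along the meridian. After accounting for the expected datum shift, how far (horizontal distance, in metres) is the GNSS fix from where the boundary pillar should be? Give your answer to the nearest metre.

46 m

Observed coordinate differences: Δφ = -0.00261°, Δλ = -0.00104°.
Converting to metres (1° lat = 111312 m, cos φ = 0.973223): observed ΔN = -290.5 m, observed ΔE = -112.7 m.
Subtracting the expected shift leaves a residual of -290.5 − (-247) = -43.5 m north and -112.7 − (-127) = 14.3 m east.
Residual distance = √((-43.5)² + 14.3²) = 45.8 m.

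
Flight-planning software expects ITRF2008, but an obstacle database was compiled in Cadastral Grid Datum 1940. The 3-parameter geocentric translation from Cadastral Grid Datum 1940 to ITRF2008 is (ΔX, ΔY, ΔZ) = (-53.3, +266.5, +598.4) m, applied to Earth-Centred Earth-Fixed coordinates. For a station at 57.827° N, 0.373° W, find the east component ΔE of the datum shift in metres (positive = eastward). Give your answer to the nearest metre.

ΔE = 266 m

At φ = 57.827°, λ = -0.373°: sin φ = 0.846444, cos φ = 0.532477, sin λ = -0.006510, cos λ = 0.999979.
ΔE = −sin λ·ΔX + cos λ·ΔY = −(-0.006510)·(-53.3) + (0.999979)·(266.5) = 266.15 m.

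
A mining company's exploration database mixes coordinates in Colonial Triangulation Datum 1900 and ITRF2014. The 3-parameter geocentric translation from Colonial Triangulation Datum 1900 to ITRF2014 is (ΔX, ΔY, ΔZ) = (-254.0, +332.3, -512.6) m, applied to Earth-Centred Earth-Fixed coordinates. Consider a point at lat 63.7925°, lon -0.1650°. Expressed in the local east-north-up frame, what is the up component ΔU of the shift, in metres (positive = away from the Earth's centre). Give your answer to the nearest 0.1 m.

At φ = 63.7925°, λ = -0.1650°: sin φ = 0.897201, cos φ = 0.441623, sin λ = -0.002880, cos λ = 0.999996.
ΔU = cos φ cos λ·ΔX + cos φ sin λ·ΔY + sin φ·ΔZ = (0.441623)(0.999996)(-254.0) + (0.441623)(-0.002880)(332.3) + (0.897201)(-512.6) = -572.50 m.

ΔU = -572.5 m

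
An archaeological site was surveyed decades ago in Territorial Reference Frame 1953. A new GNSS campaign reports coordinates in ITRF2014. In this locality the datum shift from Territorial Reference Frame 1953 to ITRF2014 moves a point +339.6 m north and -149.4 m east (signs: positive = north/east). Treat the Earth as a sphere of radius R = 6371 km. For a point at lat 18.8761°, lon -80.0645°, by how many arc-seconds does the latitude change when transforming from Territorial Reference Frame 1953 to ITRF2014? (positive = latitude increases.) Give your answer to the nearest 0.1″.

On a sphere of radius R, 1 rad of latitude = R, so Δφ = ΔN / R = 339.6 / 6371000 = 5.3304e-05 rad = 10.995″.

Δφ = 11.0″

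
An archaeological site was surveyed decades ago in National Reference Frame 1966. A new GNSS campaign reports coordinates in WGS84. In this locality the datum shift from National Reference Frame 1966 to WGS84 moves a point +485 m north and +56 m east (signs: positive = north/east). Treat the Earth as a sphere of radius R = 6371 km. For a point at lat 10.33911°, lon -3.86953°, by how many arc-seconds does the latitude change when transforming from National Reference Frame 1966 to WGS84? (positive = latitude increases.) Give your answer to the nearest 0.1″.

Δφ = 15.7″

On a sphere of radius R, 1 rad of latitude = R, so Δφ = ΔN / R = 485.0 / 6371000 = 7.6126e-05 rad = 15.702″.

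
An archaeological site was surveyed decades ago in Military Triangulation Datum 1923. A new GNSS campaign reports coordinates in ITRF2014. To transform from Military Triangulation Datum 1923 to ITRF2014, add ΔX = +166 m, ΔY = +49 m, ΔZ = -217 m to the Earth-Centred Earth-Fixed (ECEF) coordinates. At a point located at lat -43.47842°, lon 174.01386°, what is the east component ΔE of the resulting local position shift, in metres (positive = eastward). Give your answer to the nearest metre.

The local east axis at (φ, λ) is (−sin λ, cos λ, 0), so ΔE = −sin(174.01386°)·166 + cos(174.01386°)·49 = -66.04 m.

ΔE = -66 m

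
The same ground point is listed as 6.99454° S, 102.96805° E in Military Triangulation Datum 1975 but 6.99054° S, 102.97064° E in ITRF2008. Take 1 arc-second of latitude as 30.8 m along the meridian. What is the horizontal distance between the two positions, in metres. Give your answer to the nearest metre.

527 m

Δφ = -6.99054° − -6.99454° = +0.00400°; Δλ = 102.97064° − 102.96805° = +0.00259°.
1° of latitude = 3600 × 30.80 = 110880 m.
ΔN = Δφ × 110880 = 443.5 m; ΔE = Δλ × 110880 × cos(-6.99454°) = +0.00259 × 110880 × 0.992558 = 285.0 m.
Distance = √(ΔE² + ΔN²) = √(285.0² + 443.5²) = 527.2 m.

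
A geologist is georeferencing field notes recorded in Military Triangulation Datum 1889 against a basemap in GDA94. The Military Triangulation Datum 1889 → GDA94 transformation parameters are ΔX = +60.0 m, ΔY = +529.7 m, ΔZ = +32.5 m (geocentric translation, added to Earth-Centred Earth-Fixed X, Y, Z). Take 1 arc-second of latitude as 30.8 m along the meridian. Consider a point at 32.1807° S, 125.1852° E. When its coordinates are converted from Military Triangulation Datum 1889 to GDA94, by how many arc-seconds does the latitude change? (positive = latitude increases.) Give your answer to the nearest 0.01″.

Δφ = 7.78″

sin φ = -0.532591, cos φ = 0.846373, sin λ = 0.817294, cos λ = -0.576221.
North component: ΔN = −sin φ cos λ·ΔX − sin φ sin λ·ΔY + cos φ·ΔZ = −(-0.532591)(-0.576221)(60.0) − (-0.532591)(0.817294)(529.7) + (0.846373)(32.5) = 239.66 m.
1° of latitude spans 3600 × 30.80 = 110880 m, so Δφ = 239.66 / 110880 × 3600 = 7.781″.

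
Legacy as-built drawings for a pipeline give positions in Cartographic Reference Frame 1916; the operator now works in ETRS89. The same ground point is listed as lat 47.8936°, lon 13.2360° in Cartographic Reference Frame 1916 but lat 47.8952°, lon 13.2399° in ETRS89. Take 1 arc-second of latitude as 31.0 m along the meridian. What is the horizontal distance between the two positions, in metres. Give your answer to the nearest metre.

342 m

Δφ = 47.8952° − 47.8936° = +0.0016°; Δλ = 13.2399° − 13.2360° = +0.0039°.
1° of latitude = 3600 × 31.00 = 111600 m.
ΔN = Δφ × 111600 = 178.6 m; ΔE = Δλ × 111600 × cos(47.8936°) = +0.0039 × 111600 × 0.670509 = 291.8 m.
Distance = √(ΔE² + ΔN²) = √(291.8² + 178.6²) = 342.1 m.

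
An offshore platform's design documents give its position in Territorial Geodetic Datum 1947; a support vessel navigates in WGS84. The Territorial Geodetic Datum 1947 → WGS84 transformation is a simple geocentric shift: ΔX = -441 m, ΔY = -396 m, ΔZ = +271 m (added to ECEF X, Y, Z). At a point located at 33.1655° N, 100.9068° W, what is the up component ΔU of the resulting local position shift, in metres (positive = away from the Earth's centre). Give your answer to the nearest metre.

At φ = 33.1655°, λ = -100.9068°: sin φ = 0.547059, cos φ = 0.837094, sin λ = -0.981936, cos λ = -0.189212.
ΔU = cos φ cos λ·ΔX + cos φ sin λ·ΔY + sin φ·ΔZ = (0.837094)(-0.189212)(-441) + (0.837094)(-0.981936)(-396) + (0.547059)(271) = 543.60 m.

ΔU = 544 m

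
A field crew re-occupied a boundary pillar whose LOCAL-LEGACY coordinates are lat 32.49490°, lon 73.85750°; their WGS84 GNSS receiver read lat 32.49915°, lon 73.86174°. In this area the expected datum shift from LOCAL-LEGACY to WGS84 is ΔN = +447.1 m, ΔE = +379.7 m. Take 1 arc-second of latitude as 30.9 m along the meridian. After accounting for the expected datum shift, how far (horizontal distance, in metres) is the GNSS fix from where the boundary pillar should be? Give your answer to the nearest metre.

Observed coordinate differences: Δφ = +0.00425°, Δλ = +0.00424°.
Converting to metres (1° lat = 111240 m, cos φ = 0.843439): observed ΔN = 472.8 m, observed ΔE = 397.8 m.
Subtracting the expected shift leaves a residual of 472.8 − (447.1) = 25.7 m north and 397.8 − (379.7) = 18.1 m east.
Residual distance = √(25.7² + 18.1²) = 31.4 m.

31 m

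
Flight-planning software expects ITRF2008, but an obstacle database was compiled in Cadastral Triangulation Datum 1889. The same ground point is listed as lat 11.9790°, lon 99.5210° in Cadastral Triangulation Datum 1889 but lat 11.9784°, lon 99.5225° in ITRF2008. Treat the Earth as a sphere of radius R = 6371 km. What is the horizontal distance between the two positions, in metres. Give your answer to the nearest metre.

Δφ = 11.9784° − 11.9790° = -0.0006°; Δλ = 99.5225° − 99.5210° = +0.0015°.
1° along a meridian = πR/180 = 111195 m.
ΔN = Δφ × 111195 = -66.7 m; ΔE = Δλ × 111195 × cos(11.9790°) = +0.0015 × 111195 × 0.978224 = 163.2 m.
Distance = √(ΔE² + ΔN²) = √(163.2² + (-66.7)²) = 176.3 m.

176 m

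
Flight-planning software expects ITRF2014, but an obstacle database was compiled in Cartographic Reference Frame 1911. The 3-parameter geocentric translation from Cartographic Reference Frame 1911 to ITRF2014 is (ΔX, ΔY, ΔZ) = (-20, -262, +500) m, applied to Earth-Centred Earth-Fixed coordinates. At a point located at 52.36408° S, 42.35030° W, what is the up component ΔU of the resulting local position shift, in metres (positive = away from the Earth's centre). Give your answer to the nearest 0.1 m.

At φ = -52.36408°, λ = -42.35030°: sin φ = -0.791907, cos φ = 0.610642, sin λ = -0.673662, cos λ = 0.739040.
ΔU = cos φ cos λ·ΔX + cos φ sin λ·ΔY + sin φ·ΔZ = (0.610642)(0.739040)(-20) + (0.610642)(-0.673662)(-262) + (-0.791907)(500) = -297.20 m.

ΔU = -297.2 m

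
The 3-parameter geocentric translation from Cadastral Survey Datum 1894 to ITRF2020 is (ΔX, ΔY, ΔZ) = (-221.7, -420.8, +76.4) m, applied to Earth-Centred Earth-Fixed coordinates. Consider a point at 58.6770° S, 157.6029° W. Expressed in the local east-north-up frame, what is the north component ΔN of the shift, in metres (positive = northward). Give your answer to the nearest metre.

The local north axis is (−sin φ cos λ, −sin φ sin λ, cos φ), giving ΔN = 175.101 + 136.966 + 39.717 = 351.78 m.

ΔN = 352 m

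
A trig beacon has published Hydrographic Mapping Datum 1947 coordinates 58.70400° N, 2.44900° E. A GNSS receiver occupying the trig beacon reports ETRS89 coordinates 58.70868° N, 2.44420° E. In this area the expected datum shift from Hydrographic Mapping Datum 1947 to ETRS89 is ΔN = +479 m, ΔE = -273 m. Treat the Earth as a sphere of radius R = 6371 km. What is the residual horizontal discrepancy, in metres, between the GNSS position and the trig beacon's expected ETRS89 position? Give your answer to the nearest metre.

42 m

Observed coordinate differences: Δφ = +0.00468°, Δλ = -0.00480°.
Converting to metres (1° lat = 111195 m, cos φ = 0.519459): observed ΔN = 520.4 m, observed ΔE = -277.3 m.
Subtracting the expected shift leaves a residual of 520.4 − (479) = 41.4 m north and -277.3 − (-273) = -4.3 m east.
Residual distance = √(41.4² + (-4.3)²) = 41.6 m.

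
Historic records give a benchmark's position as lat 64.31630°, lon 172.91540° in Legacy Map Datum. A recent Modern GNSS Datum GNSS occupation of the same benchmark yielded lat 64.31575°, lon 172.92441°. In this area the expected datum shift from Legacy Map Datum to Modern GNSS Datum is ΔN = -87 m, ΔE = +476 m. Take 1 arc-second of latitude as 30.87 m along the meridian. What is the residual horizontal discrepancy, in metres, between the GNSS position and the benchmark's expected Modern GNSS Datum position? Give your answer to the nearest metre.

49 m

Observed coordinate differences: Δφ = -0.00055°, Δλ = +0.00901°.
Converting to metres (1° lat = 111132 m, cos φ = 0.433403): observed ΔN = -61.1 m, observed ΔE = 434.0 m.
Subtracting the expected shift leaves a residual of -61.1 − (-87) = 25.9 m north and 434.0 − (476) = -42.0 m east.
Residual distance = √(25.9² + (-42.0)²) = 49.4 m.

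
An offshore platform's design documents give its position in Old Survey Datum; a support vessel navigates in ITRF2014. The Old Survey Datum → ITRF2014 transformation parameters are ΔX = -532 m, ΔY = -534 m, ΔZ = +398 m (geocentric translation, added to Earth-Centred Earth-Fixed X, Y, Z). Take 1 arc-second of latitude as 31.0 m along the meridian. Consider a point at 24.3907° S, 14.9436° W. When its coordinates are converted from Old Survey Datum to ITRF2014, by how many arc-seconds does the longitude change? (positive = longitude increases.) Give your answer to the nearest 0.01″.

sin φ = -0.412957, cos φ = 0.910751, sin λ = -0.257868, cos λ = 0.966180.
East component: ΔE = −sin λ·ΔX + cos λ·ΔY = −(-0.257868)(-532) + (0.966180)(-534) = -653.13 m.
1° of latitude spans 3600 × 31.00 = 111600 m; at latitude φ, 1° of longitude spans that × cos φ = 101639.8 m, so Δλ = -653.13 / 101639.8 × 3600 = -23.133″.

Δλ = -23.13″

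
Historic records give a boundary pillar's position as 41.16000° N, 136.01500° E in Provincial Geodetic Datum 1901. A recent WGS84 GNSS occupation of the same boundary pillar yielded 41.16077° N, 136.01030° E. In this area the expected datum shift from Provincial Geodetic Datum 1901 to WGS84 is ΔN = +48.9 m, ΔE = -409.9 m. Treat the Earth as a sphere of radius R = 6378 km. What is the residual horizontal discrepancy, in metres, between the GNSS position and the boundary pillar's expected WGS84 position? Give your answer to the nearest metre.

40 m

Observed coordinate differences: Δφ = +0.00077°, Δλ = -0.00470°.
Converting to metres (1° lat = 111317 m, cos φ = 0.752875): observed ΔN = 85.7 m, observed ΔE = -393.9 m.
Subtracting the expected shift leaves a residual of 85.7 − (48.9) = 36.8 m north and -393.9 − (-409.9) = 16.0 m east.
Residual distance = √(36.8² + 16.0²) = 40.1 m.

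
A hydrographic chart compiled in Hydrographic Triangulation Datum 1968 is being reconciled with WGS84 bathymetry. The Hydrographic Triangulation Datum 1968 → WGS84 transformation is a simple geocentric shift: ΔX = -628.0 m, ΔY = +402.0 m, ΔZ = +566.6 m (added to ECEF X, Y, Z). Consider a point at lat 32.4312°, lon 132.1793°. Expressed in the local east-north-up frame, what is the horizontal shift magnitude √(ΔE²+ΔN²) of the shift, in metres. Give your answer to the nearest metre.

At φ = 32.4312°, λ = 132.1793°: sin φ = 0.536286, cos φ = 0.844036, sin λ = 0.741047, cos λ = -0.671453.
ΔE = −sin λ·ΔX + cos λ·ΔY = −(0.741047)·(-628.0) + (-0.671453)·(402.0) = 195.45 m.
ΔN = −sin φ cos λ·ΔX − sin φ sin λ·ΔY + cos φ·ΔZ = −(0.536286)(-0.671453)(-628.0) − (0.536286)(0.741047)(402.0) + (0.844036)(566.6) = 92.33 m.
Horizontal magnitude = √(ΔE² + ΔN²) = √(195.45² + 92.33²) = 216.17 m.

216 m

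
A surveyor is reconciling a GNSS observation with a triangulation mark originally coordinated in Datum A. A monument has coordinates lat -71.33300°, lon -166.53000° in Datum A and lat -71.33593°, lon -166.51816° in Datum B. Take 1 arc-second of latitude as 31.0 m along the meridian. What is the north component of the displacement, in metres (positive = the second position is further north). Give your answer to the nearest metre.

ΔN = -327 m

Δφ = -71.33593° − -71.33300° = -0.00293°; Δλ = -166.51816° − -166.53000° = +0.01184°.
1° of latitude = 3600 × 31.00 = 111600 m.
ΔN = Δφ × 111600 = -327.0 m; ΔE = Δλ × 111600 × cos(-71.33300°) = +0.01184 × 111600 × 0.320067 = 422.9 m.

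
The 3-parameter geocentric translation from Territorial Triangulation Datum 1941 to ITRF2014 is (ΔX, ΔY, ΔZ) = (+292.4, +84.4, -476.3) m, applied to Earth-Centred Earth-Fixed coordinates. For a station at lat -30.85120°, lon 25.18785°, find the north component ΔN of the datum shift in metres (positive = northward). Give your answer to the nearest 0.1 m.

The local north axis is (−sin φ cos λ, −sin φ sin λ, cos φ), giving ΔN = 135.688 + 18.420 − 408.904 = -254.80 m.

ΔN = -254.8 m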